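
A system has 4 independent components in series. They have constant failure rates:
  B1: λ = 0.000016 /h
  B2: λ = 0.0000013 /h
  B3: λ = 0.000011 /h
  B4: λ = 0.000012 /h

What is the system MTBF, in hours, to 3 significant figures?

Series of exponential components: λ_sys = Σ λ_i
λ_sys = 0.000016 + 0.0000013 + 0.000011 + 0.000012 = 4.0300e-05 /h
MTBF = 1 / λ_sys = 24800 h

24800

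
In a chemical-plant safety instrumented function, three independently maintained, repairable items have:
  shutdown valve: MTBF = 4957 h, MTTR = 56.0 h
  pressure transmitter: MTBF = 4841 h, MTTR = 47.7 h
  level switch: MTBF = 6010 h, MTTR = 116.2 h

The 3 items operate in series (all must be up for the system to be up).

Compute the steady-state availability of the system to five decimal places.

A(shutdown valve) = MTBF/(MTBF+MTTR) = 4957/(4957+56.0) = 0.988829
A(pressure transmitter) = MTBF/(MTBF+MTTR) = 4841/(4841+47.7) = 0.990243
A(level switch) = MTBF/(MTBF+MTTR) = 6010/(6010+116.2) = 0.981032
Series availability: 0.988829 × 0.990243 × 0.981032 = 0.96061

0.96061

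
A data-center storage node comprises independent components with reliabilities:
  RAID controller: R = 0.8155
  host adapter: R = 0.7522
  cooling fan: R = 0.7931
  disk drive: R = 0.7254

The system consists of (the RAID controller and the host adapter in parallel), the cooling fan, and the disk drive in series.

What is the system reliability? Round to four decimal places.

Parallel (RAID controller and host adapter): 1 − (1 − 0.815500)(1 − 0.752200) = 0.954281
Series ([0.954281], cooling fan, and disk drive): 0.954281 × 0.793100 × 0.725400 = 0.5490

0.5490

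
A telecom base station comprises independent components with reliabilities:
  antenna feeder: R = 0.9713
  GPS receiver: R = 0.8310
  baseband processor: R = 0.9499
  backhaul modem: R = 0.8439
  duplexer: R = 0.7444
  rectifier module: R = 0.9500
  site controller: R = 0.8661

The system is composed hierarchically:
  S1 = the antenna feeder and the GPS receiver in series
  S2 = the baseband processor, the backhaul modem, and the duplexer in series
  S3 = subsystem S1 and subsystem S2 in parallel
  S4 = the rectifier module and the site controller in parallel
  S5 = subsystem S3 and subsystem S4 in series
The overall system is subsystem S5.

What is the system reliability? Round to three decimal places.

Series (antenna feeder and GPS receiver): 0.97130 × 0.83100 = 0.80715
Series (baseband processor, backhaul modem, and duplexer): 0.94990 × 0.84390 × 0.74440 = 0.59673
Parallel ([0.80715] and [0.59673]): 1 − (1 − 0.80715)(1 − 0.59673) = 0.92223
Parallel (rectifier module and site controller): 1 − (1 − 0.95000)(1 − 0.86610) = 0.99331
Series ([0.92223] and [0.99331]): 0.92223 × 0.99331 = 0.916

0.916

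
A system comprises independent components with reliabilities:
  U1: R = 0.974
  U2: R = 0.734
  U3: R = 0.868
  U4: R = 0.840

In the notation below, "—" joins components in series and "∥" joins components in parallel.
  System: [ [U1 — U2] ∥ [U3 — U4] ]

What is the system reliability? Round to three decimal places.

0.923

Series (U1 and U2): 0.97400 × 0.73400 = 0.71492
Series (U3 and U4): 0.86800 × 0.84000 = 0.72912
Parallel ([0.71492] and [0.72912]): 1 − (1 − 0.71492)(1 − 0.72912) = 0.923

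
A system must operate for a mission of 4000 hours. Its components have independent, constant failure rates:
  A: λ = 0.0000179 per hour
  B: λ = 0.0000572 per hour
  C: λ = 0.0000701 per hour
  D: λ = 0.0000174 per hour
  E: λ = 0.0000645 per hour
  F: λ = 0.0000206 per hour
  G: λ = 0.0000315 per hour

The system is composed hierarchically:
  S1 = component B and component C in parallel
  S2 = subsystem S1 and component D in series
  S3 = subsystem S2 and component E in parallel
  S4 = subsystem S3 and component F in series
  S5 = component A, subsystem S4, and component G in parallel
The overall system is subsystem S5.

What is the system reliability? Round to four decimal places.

0.9992

R(A) = exp(−0.0000179 × 4000) = 0.930903
R(B) = exp(−0.0000572 × 4000) = 0.795488
R(C) = exp(−0.0000701 × 4000) = 0.755481
R(D) = exp(−0.0000174 × 4000) = 0.932767
R(E) = exp(−0.0000645 × 4000) = 0.772595
R(F) = exp(−0.0000206 × 4000) = 0.920904
R(G) = exp(−0.0000315 × 4000) = 0.881615
Parallel (B and C): 1 − (1 − 0.795488)(1 − 0.755481) = 0.949993
Series ([0.949993] and D): 0.949993 × 0.932767 = 0.886122
Parallel ([0.886122] and E): 1 − (1 − 0.886122)(1 − 0.772595) = 0.974104
Series ([0.974104] and F): 0.974104 × 0.920904 = 0.897056
Parallel (A, [0.897056], and G): 1 − (1 − 0.930903)(1 − 0.897056)(1 − 0.881615) = 0.9992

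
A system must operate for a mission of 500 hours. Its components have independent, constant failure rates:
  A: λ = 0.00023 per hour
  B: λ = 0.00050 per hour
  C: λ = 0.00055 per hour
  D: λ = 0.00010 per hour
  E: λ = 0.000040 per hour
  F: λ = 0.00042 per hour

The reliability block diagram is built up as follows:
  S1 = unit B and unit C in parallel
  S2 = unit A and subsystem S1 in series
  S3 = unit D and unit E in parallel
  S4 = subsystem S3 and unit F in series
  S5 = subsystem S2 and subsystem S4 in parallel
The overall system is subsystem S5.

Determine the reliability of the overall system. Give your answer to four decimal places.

R(A) = exp(−0.00023 × 500) = 0.891366
R(B) = exp(−0.00050 × 500) = 0.778801
R(C) = exp(−0.00055 × 500) = 0.759572
R(D) = exp(−0.00010 × 500) = 0.951229
R(E) = exp(−0.000040 × 500) = 0.980199
R(F) = exp(−0.00042 × 500) = 0.810584
Parallel (B and C): 1 − (1 − 0.778801)(1 − 0.759572) = 0.946818
Series (A and [0.946818]): 0.891366 × 0.946818 = 0.843961
Parallel (D and E): 1 − (1 − 0.951229)(1 − 0.980199) = 0.999034
Series ([0.999034] and F): 0.999034 × 0.810584 = 0.809801
Parallel ([0.843961] and [0.809801]): 1 − (1 − 0.843961)(1 − 0.809801) = 0.9703

0.9703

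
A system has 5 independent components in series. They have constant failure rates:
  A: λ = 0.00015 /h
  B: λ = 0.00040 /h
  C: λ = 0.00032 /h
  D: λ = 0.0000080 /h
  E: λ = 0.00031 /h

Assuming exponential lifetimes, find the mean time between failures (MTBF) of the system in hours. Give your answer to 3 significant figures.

Series of exponential components: λ_sys = Σ λ_i
λ_sys = 0.00015 + 0.00040 + 0.00032 + 0.0000080 + 0.00031 = 1.1880e-03 /h
MTBF = 1 / λ_sys = 842 h

842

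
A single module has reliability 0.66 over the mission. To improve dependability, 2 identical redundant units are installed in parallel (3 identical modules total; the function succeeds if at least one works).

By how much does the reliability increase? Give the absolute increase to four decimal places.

R_before = 0.66
R_after = 1 − (1 − 0.66)^3 = 0.9607
ΔR = 0.9607 − 0.66 = 0.3007

0.3007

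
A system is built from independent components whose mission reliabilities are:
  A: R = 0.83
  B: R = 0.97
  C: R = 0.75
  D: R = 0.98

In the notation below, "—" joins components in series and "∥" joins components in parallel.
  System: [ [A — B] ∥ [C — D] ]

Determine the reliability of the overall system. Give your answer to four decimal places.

0.9484

Series (A and B): 0.830000 × 0.970000 = 0.805100
Series (C and D): 0.750000 × 0.980000 = 0.735000
Parallel ([0.805100] and [0.735000]): 1 − (1 − 0.805100)(1 − 0.735000) = 0.9484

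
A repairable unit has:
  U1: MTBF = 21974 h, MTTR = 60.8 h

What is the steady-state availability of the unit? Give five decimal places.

A(U1) = MTBF/(MTBF+MTTR) = 21974/(21974+60.8) = 0.99724

0.99724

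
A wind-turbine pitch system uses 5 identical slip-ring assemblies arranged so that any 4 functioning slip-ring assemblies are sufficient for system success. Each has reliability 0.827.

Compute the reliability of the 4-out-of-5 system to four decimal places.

R = Σ_{i=4}^{5} C(5,i) p^i (1−p)^{5−i} with p = 0.827
C(5,4)·0.827^4·0.173^1 = 0.404611
C(5,5)·0.827^5·0.173^0 = 0.386837
Sum = 0.7914

0.7914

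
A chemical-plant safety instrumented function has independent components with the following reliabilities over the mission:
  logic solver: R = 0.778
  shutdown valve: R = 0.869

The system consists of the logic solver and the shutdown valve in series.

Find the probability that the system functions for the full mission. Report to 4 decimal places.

0.6761

Series (logic solver and shutdown valve): 0.778000 × 0.869000 = 0.6761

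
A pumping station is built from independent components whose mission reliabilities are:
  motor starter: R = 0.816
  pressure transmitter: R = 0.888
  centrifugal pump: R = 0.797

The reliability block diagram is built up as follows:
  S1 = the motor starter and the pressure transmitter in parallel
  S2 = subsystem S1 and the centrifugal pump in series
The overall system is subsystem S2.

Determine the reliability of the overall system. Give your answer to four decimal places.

0.7806

Parallel (motor starter and pressure transmitter): 1 − (1 − 0.816000)(1 − 0.888000) = 0.979392
Series ([0.979392] and centrifugal pump): 0.979392 × 0.797000 = 0.7806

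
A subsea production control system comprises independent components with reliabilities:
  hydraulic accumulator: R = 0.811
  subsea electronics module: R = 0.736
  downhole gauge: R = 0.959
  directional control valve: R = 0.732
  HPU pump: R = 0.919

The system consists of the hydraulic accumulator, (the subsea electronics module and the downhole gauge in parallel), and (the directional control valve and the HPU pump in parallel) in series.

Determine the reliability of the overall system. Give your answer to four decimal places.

0.7848

Parallel (subsea electronics module and downhole gauge): 1 − (1 − 0.736000)(1 − 0.959000) = 0.989176
Parallel (directional control valve and HPU pump): 1 − (1 − 0.732000)(1 − 0.919000) = 0.978292
Series (hydraulic accumulator, [0.989176], and [0.978292]): 0.811000 × 0.989176 × 0.978292 = 0.7848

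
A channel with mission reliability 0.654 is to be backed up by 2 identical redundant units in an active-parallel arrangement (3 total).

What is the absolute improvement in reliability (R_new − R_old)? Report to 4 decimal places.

0.3046

R_before = 0.654
R_after = 1 − (1 − 0.654)^3 = 0.9586
ΔR = 0.9586 − 0.654 = 0.3046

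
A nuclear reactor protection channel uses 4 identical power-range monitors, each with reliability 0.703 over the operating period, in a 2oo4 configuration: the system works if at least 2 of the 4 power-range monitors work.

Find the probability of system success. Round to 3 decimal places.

R = Σ_{i=2}^{4} C(4,i) p^i (1−p)^{4−i} with p = 0.703
C(4,2)·0.703^2·0.297^2 = 0.26156
C(4,3)·0.703^3·0.297^1 = 0.41275
C(4,4)·0.703^4·0.297^0 = 0.24424
Sum = 0.919

0.919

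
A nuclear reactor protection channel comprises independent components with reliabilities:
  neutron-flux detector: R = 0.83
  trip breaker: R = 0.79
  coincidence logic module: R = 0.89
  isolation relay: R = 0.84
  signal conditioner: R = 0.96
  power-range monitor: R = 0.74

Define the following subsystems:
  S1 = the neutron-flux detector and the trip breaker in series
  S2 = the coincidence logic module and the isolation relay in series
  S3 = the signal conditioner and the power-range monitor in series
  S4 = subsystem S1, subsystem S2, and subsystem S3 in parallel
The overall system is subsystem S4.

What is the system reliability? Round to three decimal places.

0.975

Series (neutron-flux detector and trip breaker): 0.83000 × 0.79000 = 0.65570
Series (coincidence logic module and isolation relay): 0.89000 × 0.84000 = 0.74760
Series (signal conditioner and power-range monitor): 0.96000 × 0.74000 = 0.71040
Parallel ([0.65570], [0.74760], and [0.71040]): 1 − (1 − 0.65570)(1 − 0.74760)(1 − 0.71040) = 0.975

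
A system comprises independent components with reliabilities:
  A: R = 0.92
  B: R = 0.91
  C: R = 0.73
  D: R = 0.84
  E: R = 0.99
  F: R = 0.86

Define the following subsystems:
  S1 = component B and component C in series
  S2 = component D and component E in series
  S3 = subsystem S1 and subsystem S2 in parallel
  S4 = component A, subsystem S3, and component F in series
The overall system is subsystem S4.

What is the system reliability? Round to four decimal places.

Series (B and C): 0.910000 × 0.730000 = 0.664300
Series (D and E): 0.840000 × 0.990000 = 0.831600
Parallel ([0.664300] and [0.831600]): 1 − (1 − 0.664300)(1 − 0.831600) = 0.943468
Series (A, [0.943468], and F): 0.920000 × 0.943468 × 0.860000 = 0.7465

0.7465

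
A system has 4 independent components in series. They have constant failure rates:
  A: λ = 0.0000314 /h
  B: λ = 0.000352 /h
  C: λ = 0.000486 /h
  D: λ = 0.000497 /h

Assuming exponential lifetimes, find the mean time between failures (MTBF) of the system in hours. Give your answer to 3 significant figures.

Series of exponential components: λ_sys = Σ λ_i
λ_sys = 0.0000314 + 0.000352 + 0.000486 + 0.000497 = 1.3664e-03 /h
MTBF = 1 / λ_sys = 732 h

732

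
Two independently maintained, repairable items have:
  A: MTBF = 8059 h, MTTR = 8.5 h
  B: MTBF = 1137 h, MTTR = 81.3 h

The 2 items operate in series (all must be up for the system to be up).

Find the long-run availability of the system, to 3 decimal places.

A(A) = MTBF/(MTBF+MTTR) = 8059/(8059+8.5) = 0.998946
A(B) = MTBF/(MTBF+MTTR) = 1137/(1137+81.3) = 0.933268
Series availability: 0.998946 × 0.933268 = 0.932

0.932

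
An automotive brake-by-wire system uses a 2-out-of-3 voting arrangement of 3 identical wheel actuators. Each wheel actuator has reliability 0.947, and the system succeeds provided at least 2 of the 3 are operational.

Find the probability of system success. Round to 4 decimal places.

0.9919

R = Σ_{i=2}^{3} C(3,i) p^i (1−p)^{3−i} with p = 0.947
C(3,2)·0.947^2·0.053^1 = 0.142593
C(3,3)·0.947^3·0.053^0 = 0.849278
Sum = 0.9919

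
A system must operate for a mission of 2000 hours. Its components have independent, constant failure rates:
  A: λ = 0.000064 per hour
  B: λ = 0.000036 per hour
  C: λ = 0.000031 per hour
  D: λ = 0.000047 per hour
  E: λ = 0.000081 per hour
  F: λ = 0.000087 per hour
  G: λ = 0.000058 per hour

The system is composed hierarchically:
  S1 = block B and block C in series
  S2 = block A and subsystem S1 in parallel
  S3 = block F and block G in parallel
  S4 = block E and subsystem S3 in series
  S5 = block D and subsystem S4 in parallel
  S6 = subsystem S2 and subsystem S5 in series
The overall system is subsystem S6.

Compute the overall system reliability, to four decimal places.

R(A) = exp(−0.000064 × 2000) = 0.879853
R(B) = exp(−0.000036 × 2000) = 0.930531
R(C) = exp(−0.000031 × 2000) = 0.939883
R(D) = exp(−0.000047 × 2000) = 0.910283
R(E) = exp(−0.000081 × 2000) = 0.850441
R(F) = exp(−0.000087 × 2000) = 0.840297
R(G) = exp(−0.000058 × 2000) = 0.890475
Series (B and C): 0.930531 × 0.939883 = 0.874590
Parallel (A and [0.874590]): 1 − (1 − 0.879853)(1 − 0.874590) = 0.984932
Parallel (F and G): 1 − (1 − 0.840297)(1 − 0.890475) = 0.982509
Series (E and [0.982509]): 0.850441 × 0.982509 = 0.835566
Parallel (D and [0.835566]): 1 − (1 − 0.910283)(1 − 0.835566) = 0.985247
Series ([0.984932] and [0.985247]): 0.984932 × 0.985247 = 0.9704

0.9704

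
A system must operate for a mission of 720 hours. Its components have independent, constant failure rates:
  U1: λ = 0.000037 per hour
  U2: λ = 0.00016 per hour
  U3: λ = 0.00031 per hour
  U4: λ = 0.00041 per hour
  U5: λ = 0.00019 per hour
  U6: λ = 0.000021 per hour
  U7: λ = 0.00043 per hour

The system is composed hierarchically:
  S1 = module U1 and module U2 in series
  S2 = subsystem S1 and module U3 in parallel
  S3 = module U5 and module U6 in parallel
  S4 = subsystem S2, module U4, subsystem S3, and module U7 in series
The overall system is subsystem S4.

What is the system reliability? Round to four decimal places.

0.5307

R(U1) = exp(−0.000037 × 720) = 0.973712
R(U2) = exp(−0.00016 × 720) = 0.891188
R(U3) = exp(−0.00031 × 720) = 0.799955
R(U4) = exp(−0.00041 × 720) = 0.744383
R(U5) = exp(−0.00019 × 720) = 0.872145
R(U6) = exp(−0.000021 × 720) = 0.984994
R(U7) = exp(−0.00043 × 720) = 0.733740
Series (U1 and U2): 0.973712 × 0.891188 = 0.867760
Parallel ([0.867760] and U3): 1 − (1 − 0.867760)(1 − 0.799955) = 0.973546
Parallel (U5 and U6): 1 − (1 − 0.872145)(1 − 0.984994) = 0.998081
Series ([0.973546], U4, [0.998081], and U7): 0.973546 × 0.744383 × 0.998081 × 0.733740 = 0.5307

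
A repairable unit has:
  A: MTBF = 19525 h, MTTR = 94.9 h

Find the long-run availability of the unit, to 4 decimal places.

0.9952

A(A) = MTBF/(MTBF+MTTR) = 19525/(19525+94.9) = 0.9952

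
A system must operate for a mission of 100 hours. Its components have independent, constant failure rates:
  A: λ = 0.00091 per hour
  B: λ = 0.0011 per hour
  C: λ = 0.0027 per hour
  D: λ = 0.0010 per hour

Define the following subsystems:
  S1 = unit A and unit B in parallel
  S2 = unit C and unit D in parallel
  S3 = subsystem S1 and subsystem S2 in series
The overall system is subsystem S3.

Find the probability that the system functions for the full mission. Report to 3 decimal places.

R(A) = exp(−0.00091 × 100) = 0.91302
R(B) = exp(−0.0011 × 100) = 0.89583
R(C) = exp(−0.0027 × 100) = 0.76338
R(D) = exp(−0.0010 × 100) = 0.90484
Parallel (A and B): 1 − (1 − 0.91302)(1 − 0.89583) = 0.99094
Parallel (C and D): 1 − (1 − 0.76338)(1 − 0.90484) = 0.97748
Series ([0.99094] and [0.97748]): 0.99094 × 0.97748 = 0.969

0.969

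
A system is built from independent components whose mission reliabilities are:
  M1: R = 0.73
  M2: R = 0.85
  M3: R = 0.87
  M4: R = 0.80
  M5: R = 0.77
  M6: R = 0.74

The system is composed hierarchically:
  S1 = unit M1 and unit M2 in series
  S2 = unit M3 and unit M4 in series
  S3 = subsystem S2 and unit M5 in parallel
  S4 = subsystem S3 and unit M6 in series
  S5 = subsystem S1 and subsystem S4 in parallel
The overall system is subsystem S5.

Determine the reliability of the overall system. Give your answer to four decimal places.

0.8817

Series (M1 and M2): 0.730000 × 0.850000 = 0.620500
Series (M3 and M4): 0.870000 × 0.800000 = 0.696000
Parallel ([0.696000] and M5): 1 − (1 − 0.696000)(1 − 0.770000) = 0.930080
Series ([0.930080] and M6): 0.930080 × 0.740000 = 0.688259
Parallel ([0.620500] and [0.688259]): 1 − (1 − 0.620500)(1 − 0.688259) = 0.8817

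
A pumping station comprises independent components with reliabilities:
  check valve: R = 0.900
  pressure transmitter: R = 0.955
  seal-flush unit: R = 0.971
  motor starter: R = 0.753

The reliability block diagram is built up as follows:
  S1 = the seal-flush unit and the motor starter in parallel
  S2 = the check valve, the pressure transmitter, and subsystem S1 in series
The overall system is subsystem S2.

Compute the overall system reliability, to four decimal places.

Parallel (seal-flush unit and motor starter): 1 − (1 − 0.971000)(1 − 0.753000) = 0.992837
Series (check valve, pressure transmitter, and [0.992837]): 0.900000 × 0.955000 × 0.992837 = 0.8533

0.8533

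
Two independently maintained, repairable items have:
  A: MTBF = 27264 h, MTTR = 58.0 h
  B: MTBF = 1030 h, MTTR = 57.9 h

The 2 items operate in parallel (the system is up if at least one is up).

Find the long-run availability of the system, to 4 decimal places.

A(A) = MTBF/(MTBF+MTTR) = 27264/(27264+58.0) = 0.997877
A(B) = MTBF/(MTBF+MTTR) = 1030/(1030+57.9) = 0.946778
Parallel availability: 1 − (1 − 0.997877)(1 − 0.946778) = 0.9999

0.9999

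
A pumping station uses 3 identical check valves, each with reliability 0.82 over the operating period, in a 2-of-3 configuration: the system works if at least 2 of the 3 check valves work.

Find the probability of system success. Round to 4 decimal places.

R = Σ_{i=2}^{3} C(3,i) p^i (1−p)^{3−i} with p = 0.82
C(3,2)·0.82^2·0.18^1 = 0.363096
C(3,3)·0.82^3·0.18^0 = 0.551368
Sum = 0.9145

0.9145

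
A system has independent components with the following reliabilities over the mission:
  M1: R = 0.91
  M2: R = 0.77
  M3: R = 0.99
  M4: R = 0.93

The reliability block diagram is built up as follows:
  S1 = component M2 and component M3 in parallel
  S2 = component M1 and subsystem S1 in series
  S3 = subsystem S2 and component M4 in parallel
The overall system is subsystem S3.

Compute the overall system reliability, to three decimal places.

Parallel (M2 and M3): 1 − (1 − 0.77000)(1 − 0.99000) = 0.99770
Series (M1 and [0.99770]): 0.91000 × 0.99770 = 0.90791
Parallel ([0.90791] and M4): 1 − (1 − 0.90791)(1 − 0.93000) = 0.994

0.994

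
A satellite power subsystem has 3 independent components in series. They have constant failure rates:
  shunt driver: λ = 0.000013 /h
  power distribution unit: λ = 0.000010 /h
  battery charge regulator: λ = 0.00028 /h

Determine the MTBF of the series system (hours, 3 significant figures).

3300

Series of exponential components: λ_sys = Σ λ_i
λ_sys = 0.000013 + 0.000010 + 0.00028 = 3.0300e-04 /h
MTBF = 1 / λ_sys = 3300 h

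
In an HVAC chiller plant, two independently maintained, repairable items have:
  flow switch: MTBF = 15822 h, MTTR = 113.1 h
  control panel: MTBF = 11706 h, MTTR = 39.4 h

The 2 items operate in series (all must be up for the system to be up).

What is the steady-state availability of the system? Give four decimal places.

A(flow switch) = MTBF/(MTBF+MTTR) = 15822/(15822+113.1) = 0.992902
A(control panel) = MTBF/(MTBF+MTTR) = 11706/(11706+39.4) = 0.996645
Series availability: 0.992902 × 0.996645 = 0.9896

0.9896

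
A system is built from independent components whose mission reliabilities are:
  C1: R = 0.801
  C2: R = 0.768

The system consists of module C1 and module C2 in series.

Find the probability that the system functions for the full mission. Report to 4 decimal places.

0.6152

Series (C1 and C2): 0.801000 × 0.768000 = 0.6152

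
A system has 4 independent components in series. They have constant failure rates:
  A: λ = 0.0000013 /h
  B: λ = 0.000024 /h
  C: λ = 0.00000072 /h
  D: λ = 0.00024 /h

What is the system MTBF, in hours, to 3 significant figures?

3760

Series of exponential components: λ_sys = Σ λ_i
λ_sys = 0.0000013 + 0.000024 + 0.00000072 + 0.00024 = 2.6602e-04 /h
MTBF = 1 / λ_sys = 3760 h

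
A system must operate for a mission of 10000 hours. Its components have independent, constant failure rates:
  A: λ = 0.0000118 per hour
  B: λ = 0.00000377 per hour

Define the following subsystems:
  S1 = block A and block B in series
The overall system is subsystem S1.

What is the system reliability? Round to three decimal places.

0.856

R(A) = exp(−0.0000118 × 10000) = 0.88870
R(B) = exp(−0.00000377 × 10000) = 0.96300
Series (A and B): 0.88870 × 0.96300 = 0.856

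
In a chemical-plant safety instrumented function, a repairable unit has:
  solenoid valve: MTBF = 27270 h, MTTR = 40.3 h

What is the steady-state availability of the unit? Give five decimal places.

A(solenoid valve) = MTBF/(MTBF+MTTR) = 27270/(27270+40.3) = 0.99852

0.99852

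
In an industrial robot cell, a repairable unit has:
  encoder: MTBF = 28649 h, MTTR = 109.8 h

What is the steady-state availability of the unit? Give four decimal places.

A(encoder) = MTBF/(MTBF+MTTR) = 28649/(28649+109.8) = 0.9962

0.9962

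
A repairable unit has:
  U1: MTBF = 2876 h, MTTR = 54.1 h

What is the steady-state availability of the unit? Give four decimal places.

A(U1) = MTBF/(MTBF+MTTR) = 2876/(2876+54.1) = 0.9815

0.9815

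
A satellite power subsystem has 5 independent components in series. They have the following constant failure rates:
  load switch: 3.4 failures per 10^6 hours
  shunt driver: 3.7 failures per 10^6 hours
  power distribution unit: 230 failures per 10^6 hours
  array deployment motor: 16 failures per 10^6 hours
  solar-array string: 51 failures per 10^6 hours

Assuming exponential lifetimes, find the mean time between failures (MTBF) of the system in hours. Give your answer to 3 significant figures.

Series of exponential components: λ_sys = Σ λ_i
λ_sys = 0.0000034 + 0.0000037 + 0.00023 + 0.000016 + 0.000051 = 3.0410e-04 /h
MTBF = 1 / λ_sys = 3290 h

3290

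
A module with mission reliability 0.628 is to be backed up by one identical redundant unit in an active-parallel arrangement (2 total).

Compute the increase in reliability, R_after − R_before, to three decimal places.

0.234

R_before = 0.628
R_after = 1 − (1 − 0.628)^2 = 0.862
ΔR = 0.862 − 0.628 = 0.234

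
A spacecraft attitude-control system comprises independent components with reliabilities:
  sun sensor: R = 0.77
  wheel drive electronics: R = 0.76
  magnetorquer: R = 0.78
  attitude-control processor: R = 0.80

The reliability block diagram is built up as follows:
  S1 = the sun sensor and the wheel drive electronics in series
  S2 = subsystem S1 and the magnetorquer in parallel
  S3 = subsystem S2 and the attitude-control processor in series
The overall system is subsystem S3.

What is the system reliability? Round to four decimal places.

0.7270

Series (sun sensor and wheel drive electronics): 0.770000 × 0.760000 = 0.585200
Parallel ([0.585200] and magnetorquer): 1 − (1 − 0.585200)(1 − 0.780000) = 0.908744
Series ([0.908744] and attitude-control processor): 0.908744 × 0.800000 = 0.7270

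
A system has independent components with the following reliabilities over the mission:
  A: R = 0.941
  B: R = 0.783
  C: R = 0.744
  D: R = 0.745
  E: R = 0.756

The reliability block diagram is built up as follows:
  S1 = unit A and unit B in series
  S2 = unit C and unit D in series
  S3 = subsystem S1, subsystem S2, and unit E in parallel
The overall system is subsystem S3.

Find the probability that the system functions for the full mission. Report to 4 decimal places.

0.9714

Series (A and B): 0.941000 × 0.783000 = 0.736803
Series (C and D): 0.744000 × 0.745000 = 0.554280
Parallel ([0.736803], [0.554280], and E): 1 − (1 − 0.736803)(1 − 0.554280)(1 − 0.756000) = 0.9714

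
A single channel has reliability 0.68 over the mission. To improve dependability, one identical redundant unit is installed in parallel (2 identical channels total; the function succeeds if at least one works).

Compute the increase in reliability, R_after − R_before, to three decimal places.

0.218

R_before = 0.68
R_after = 1 − (1 − 0.68)^2 = 0.898
ΔR = 0.898 − 0.68 = 0.218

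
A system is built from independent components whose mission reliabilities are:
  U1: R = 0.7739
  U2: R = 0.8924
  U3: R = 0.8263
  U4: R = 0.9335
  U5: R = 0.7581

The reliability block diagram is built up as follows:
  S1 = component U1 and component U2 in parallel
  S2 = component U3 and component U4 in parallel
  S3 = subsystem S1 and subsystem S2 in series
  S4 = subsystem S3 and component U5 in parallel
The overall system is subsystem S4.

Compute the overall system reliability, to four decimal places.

Parallel (U1 and U2): 1 − (1 − 0.773900)(1 − 0.892400) = 0.975672
Parallel (U3 and U4): 1 − (1 − 0.826300)(1 − 0.933500) = 0.988449
Series ([0.975672] and [0.988449]): 0.975672 × 0.988449 = 0.964402
Parallel ([0.964402] and U5): 1 − (1 − 0.964402)(1 − 0.758100) = 0.9914

0.9914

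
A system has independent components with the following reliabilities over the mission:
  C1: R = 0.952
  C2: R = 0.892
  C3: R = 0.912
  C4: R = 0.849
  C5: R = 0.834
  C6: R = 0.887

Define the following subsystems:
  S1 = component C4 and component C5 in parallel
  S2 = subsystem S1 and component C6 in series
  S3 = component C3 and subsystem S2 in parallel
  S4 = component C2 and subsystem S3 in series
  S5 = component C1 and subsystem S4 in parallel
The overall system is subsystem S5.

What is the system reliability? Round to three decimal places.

Parallel (C4 and C5): 1 − (1 − 0.84900)(1 − 0.83400) = 0.97493
Series ([0.97493] and C6): 0.97493 × 0.88700 = 0.86476
Parallel (C3 and [0.86476]): 1 − (1 − 0.91200)(1 − 0.86476) = 0.98810
Series (C2 and [0.98810]): 0.89200 × 0.98810 = 0.88139
Parallel (C1 and [0.88139]): 1 − (1 − 0.95200)(1 − 0.88139) = 0.994

0.994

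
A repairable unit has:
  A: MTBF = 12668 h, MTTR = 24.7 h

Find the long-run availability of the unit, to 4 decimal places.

A(A) = MTBF/(MTBF+MTTR) = 12668/(12668+24.7) = 0.9981

0.9981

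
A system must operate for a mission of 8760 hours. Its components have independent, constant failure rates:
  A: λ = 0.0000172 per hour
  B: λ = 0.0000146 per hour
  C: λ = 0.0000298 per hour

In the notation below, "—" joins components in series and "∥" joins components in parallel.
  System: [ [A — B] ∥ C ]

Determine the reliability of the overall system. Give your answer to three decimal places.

0.944

R(A) = exp(−0.0000172 × 8760) = 0.86013
R(B) = exp(−0.0000146 × 8760) = 0.87994
R(C) = exp(−0.0000298 × 8760) = 0.77024
Series (A and B): 0.86013 × 0.87994 = 0.75686
Parallel ([0.75686] and C): 1 − (1 − 0.75686)(1 − 0.77024) = 0.944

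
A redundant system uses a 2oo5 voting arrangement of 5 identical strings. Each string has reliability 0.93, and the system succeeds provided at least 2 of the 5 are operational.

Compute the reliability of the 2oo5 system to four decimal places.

0.9999

R = Σ_{i=2}^{5} C(5,i) p^i (1−p)^{5−i} with p = 0.93
C(5,2)·0.93^2·0.07^3 = 0.002967
C(5,3)·0.93^3·0.07^2 = 0.039413
C(5,4)·0.93^4·0.07^1 = 0.261818
C(5,5)·0.93^5·0.07^0 = 0.695688
Sum = 0.9999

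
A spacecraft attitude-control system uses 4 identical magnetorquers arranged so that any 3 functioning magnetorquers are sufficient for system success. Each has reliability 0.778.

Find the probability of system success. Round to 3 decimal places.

0.785

R = Σ_{i=3}^{4} C(4,i) p^i (1−p)^{4−i} with p = 0.778
C(4,3)·0.778^3·0.222^1 = 0.41817
C(4,4)·0.778^4·0.222^0 = 0.36637
Sum = 0.785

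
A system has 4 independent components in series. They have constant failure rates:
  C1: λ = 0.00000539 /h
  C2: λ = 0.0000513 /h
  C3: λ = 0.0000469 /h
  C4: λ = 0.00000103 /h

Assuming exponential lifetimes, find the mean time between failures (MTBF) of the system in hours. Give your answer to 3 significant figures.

Series of exponential components: λ_sys = Σ λ_i
λ_sys = 0.00000539 + 0.0000513 + 0.0000469 + 0.00000103 = 1.0462e-04 /h
MTBF = 1 / λ_sys = 9560 h

9560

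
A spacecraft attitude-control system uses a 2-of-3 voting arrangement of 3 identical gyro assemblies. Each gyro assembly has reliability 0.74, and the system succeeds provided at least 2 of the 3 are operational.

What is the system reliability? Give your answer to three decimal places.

R = Σ_{i=2}^{3} C(3,i) p^i (1−p)^{3−i} with p = 0.74
C(3,2)·0.74^2·0.26^1 = 0.42713
C(3,3)·0.74^3·0.26^0 = 0.40522
Sum = 0.832

0.832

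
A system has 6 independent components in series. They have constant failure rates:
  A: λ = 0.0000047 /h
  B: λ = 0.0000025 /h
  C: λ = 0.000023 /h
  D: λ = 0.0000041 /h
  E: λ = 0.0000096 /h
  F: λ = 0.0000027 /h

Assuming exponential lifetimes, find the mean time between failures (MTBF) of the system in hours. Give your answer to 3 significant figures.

21500

Series of exponential components: λ_sys = Σ λ_i
λ_sys = 0.0000047 + 0.0000025 + 0.000023 + 0.0000041 + 0.0000096 + 0.0000027 = 4.6600e-05 /h
MTBF = 1 / λ_sys = 21500 h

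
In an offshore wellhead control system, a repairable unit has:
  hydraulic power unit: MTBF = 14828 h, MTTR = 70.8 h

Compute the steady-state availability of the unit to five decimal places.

0.99525

A(hydraulic power unit) = MTBF/(MTBF+MTTR) = 14828/(14828+70.8) = 0.99525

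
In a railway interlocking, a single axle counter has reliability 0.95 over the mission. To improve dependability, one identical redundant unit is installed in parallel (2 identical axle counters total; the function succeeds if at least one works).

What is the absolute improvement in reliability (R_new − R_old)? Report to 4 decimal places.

R_before = 0.95
R_after = 1 − (1 − 0.95)^2 = 0.9975
ΔR = 0.9975 − 0.95 = 0.0475

0.0475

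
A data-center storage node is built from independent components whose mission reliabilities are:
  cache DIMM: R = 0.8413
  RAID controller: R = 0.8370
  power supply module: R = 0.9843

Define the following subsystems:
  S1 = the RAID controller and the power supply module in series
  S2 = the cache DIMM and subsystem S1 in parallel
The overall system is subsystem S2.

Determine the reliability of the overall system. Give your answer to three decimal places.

Series (RAID controller and power supply module): 0.83700 × 0.98430 = 0.82386
Parallel (cache DIMM and [0.82386]): 1 − (1 − 0.84130)(1 − 0.82386) = 0.972

0.972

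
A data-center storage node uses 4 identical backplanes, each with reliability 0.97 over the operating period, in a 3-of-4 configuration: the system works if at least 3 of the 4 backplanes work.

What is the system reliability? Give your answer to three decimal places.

0.995

R = Σ_{i=3}^{4} C(4,i) p^i (1−p)^{4−i} with p = 0.97
C(4,3)·0.97^3·0.03^1 = 0.10952
C(4,4)·0.97^4·0.03^0 = 0.88529
Sum = 0.995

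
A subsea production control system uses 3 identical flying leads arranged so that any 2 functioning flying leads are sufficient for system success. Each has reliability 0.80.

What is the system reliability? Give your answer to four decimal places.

R = Σ_{i=2}^{3} C(3,i) p^i (1−p)^{3−i} with p = 0.80
C(3,2)·0.80^2·0.20^1 = 0.384000
C(3,3)·0.80^3·0.20^0 = 0.512000
Sum = 0.8960

0.8960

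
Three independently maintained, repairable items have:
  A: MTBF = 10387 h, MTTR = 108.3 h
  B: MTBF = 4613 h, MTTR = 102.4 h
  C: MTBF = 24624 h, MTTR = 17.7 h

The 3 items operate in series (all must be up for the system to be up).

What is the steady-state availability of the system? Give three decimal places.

A(A) = MTBF/(MTBF+MTTR) = 10387/(10387+108.3) = 0.989681
A(B) = MTBF/(MTBF+MTTR) = 4613/(4613+102.4) = 0.978284
A(C) = MTBF/(MTBF+MTTR) = 24624/(24624+17.7) = 0.999282
Series availability: 0.989681 × 0.978284 × 0.999282 = 0.967

0.967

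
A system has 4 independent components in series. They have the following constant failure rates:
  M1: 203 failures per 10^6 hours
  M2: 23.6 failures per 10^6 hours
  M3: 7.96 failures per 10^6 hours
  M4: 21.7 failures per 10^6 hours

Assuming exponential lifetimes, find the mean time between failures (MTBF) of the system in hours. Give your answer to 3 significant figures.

3900

Series of exponential components: λ_sys = Σ λ_i
λ_sys = 0.000203 + 0.0000236 + 0.00000796 + 0.0000217 = 2.5626e-04 /h
MTBF = 1 / λ_sys = 3900 h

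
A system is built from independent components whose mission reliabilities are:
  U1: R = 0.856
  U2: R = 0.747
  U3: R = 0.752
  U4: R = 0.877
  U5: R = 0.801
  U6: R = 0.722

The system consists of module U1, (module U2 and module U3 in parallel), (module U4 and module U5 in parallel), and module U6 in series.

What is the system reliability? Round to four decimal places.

0.5651

Parallel (U2 and U3): 1 − (1 − 0.747000)(1 − 0.752000) = 0.937256
Parallel (U4 and U5): 1 − (1 − 0.877000)(1 − 0.801000) = 0.975523
Series (U1, [0.937256], [0.975523], and U6): 0.856000 × 0.937256 × 0.975523 × 0.722000 = 0.5651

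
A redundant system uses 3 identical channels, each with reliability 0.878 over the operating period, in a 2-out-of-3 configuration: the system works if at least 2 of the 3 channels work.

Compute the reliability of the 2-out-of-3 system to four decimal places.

0.9590

R = Σ_{i=2}^{3} C(3,i) p^i (1−p)^{3−i} with p = 0.878
C(3,2)·0.878^2·0.122^1 = 0.282144
C(3,3)·0.878^3·0.122^0 = 0.676836
Sum = 0.9590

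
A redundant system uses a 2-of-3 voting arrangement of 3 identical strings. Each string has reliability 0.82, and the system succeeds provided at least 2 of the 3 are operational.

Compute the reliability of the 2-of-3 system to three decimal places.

0.914

R = Σ_{i=2}^{3} C(3,i) p^i (1−p)^{3−i} with p = 0.82
C(3,2)·0.82^2·0.18^1 = 0.36310
C(3,3)·0.82^3·0.18^0 = 0.55137
Sum = 0.914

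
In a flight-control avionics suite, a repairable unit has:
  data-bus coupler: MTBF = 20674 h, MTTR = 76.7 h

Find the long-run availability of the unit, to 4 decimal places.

A(data-bus coupler) = MTBF/(MTBF+MTTR) = 20674/(20674+76.7) = 0.9963

0.9963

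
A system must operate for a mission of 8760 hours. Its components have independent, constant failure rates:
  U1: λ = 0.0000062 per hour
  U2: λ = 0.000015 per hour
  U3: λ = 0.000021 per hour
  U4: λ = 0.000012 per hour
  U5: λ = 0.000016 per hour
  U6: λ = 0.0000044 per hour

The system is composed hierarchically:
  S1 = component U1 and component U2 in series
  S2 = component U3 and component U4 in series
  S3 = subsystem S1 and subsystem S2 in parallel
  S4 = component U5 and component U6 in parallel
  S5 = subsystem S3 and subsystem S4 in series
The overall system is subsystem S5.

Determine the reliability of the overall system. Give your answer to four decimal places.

R(U1) = exp(−0.0000062 × 8760) = 0.947137
R(U2) = exp(−0.000015 × 8760) = 0.876867
R(U3) = exp(−0.000021 × 8760) = 0.831969
R(U4) = exp(−0.000012 × 8760) = 0.900216
R(U5) = exp(−0.000016 × 8760) = 0.869219
R(U6) = exp(−0.0000044 × 8760) = 0.962189
Series (U1 and U2): 0.947137 × 0.876867 = 0.830513
Series (U3 and U4): 0.831969 × 0.900216 = 0.748952
Parallel ([0.830513] and [0.748952]): 1 − (1 − 0.830513)(1 − 0.748952) = 0.957451
Parallel (U5 and U6): 1 − (1 − 0.869219)(1 − 0.962189) = 0.995055
Series ([0.957451] and [0.995055]): 0.957451 × 0.995055 = 0.9527

0.9527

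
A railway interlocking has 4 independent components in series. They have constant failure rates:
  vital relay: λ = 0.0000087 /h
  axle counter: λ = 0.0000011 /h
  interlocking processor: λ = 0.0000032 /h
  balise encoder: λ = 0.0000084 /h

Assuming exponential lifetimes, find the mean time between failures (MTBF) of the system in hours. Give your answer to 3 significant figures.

Series of exponential components: λ_sys = Σ λ_i
λ_sys = 0.0000087 + 0.0000011 + 0.0000032 + 0.0000084 = 2.1400e-05 /h
MTBF = 1 / λ_sys = 46700 h

46700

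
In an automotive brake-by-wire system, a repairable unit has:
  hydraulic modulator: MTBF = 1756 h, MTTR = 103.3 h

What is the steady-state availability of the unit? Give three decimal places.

A(hydraulic modulator) = MTBF/(MTBF+MTTR) = 1756/(1756+103.3) = 0.944

0.944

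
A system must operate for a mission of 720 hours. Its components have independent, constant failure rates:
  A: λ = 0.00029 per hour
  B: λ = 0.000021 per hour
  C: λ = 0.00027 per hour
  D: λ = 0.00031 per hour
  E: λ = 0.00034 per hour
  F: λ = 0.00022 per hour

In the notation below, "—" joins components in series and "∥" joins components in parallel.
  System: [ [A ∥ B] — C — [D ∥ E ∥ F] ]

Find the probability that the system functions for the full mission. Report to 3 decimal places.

0.816

R(A) = exp(−0.00029 × 720) = 0.81156
R(B) = exp(−0.000021 × 720) = 0.98499
R(C) = exp(−0.00027 × 720) = 0.82333
R(D) = exp(−0.00031 × 720) = 0.79995
R(E) = exp(−0.00034 × 720) = 0.78286
R(F) = exp(−0.00022 × 720) = 0.85351
Parallel (A and B): 1 − (1 − 0.81156)(1 − 0.98499) = 0.99717
Parallel (D, E, and F): 1 − (1 − 0.79995)(1 − 0.78286)(1 − 0.85351) = 0.99364
Series ([0.99717], C, and [0.99364]): 0.99717 × 0.82333 × 0.99364 = 0.816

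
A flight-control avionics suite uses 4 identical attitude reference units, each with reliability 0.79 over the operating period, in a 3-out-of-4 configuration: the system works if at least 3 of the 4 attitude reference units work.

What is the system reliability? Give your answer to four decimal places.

R = Σ_{i=3}^{4} C(4,i) p^i (1−p)^{4−i} with p = 0.79
C(4,3)·0.79^3·0.21^1 = 0.414153
C(4,4)·0.79^4·0.21^0 = 0.389501
Sum = 0.8037

0.8037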